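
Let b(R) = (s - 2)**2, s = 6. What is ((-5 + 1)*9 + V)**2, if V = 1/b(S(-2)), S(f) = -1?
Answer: 330625/256 ≈ 1291.5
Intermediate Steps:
b(R) = 16 (b(R) = (6 - 2)**2 = 4**2 = 16)
V = 1/16 ≈ 0.062500
((-5 + 1)*9 + V)**2 = ((-5 + 1)*9 + 1/16)**2 = (-4*9 + 1/16)**2 = (-36 + 1/16)**2 = (-575/16)**2 = 330625/256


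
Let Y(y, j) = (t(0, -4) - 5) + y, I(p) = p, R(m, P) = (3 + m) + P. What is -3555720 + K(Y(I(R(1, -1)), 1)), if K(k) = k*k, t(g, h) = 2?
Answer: -3555720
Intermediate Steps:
R(m, P) = 3 + P + m
Y(y, j) = -3 + y (Y(y, j) = (2 - 5) + y = -3 + y)
K(k) = k²
-3555720 + K(Y(I(R(1, -1)), 1)) = -3555720 + (-3 + (3 - 1 + 1))² = -3555720 + (-3 + 3)² = -3555720 + 0² = -3555720 + 0 = -3555720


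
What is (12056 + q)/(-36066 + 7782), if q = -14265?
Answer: 2209/28284 ≈ 0.078101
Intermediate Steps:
(12056 + q)/(-36066 + 7782) = (12056 - 14265)/(-36066 + 7782) = -2209/(-28284) = -2209*(-1/28284) = 2209/28284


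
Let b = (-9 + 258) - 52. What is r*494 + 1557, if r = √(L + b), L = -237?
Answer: 1557 + 988*I*√10 ≈ 1557.0 + 3124.3*I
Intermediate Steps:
b = 197 (b = 249 - 52 = 197)
r = 2*I*√10 (r = √(-237 + 197) = √(-40) = 2*I*√10 ≈ 6.3246*I)
r*494 + 1557 = (2*I*√10)*494 + 1557 = 988*I*√10 + 1557 = 1557 + 988*I*√10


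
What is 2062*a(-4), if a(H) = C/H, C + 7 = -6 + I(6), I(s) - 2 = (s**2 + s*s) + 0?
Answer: -62891/2 ≈ -31446.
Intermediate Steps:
I(s) = 2 + 2*s**2 (I(s) = 2 + ((s**2 + s*s) + 0) = 2 + ((s**2 + s**2) + 0) = 2 + (2*s**2 + 0) = 2 + 2*s**2)
C = 61 (C = -7 + (-6 + (2 + 2*6**2)) = -7 + (-6 + (2 + 2*36)) = -7 + (-6 + (2 + 72)) = -7 + (-6 + 74) = -7 + 68 = 61)
a(H) = 61/H
2062*a(-4) = 2062*(61/(-4)) = 2062*(61*(-1/4)) = 2062*(-61/4) = -62891/2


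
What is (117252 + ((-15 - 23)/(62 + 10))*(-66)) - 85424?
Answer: 191177/6 ≈ 31863.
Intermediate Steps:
(117252 + ((-15 - 23)/(62 + 10))*(-66)) - 85424 = (117252 - 38/72*(-66)) - 85424 = (117252 - 38*1/72*(-66)) - 85424 = (117252 - 19/36*(-66)) - 85424 = (117252 + 209/6) - 85424 = 703721/6 - 85424 = 191177/6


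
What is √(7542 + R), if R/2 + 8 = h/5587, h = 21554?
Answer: √235161690690/5587 ≈ 86.797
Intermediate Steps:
R = -46284/5587 (R = -16 + 2*(21554/5587) = -16 + 43108/5587 = -46284/5587 ≈ -8.2842)
√(7542 + R) = √(7542 - 46284/5587) = √(42090870/5587) = √235161690690/5587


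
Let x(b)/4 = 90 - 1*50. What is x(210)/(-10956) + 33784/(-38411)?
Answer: -94070816/105207729 ≈ -0.89414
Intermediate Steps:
x(b) = 160 (x(b) = 4*(90 - 1*50) = 4*(90 - 50) = 4*40 = 160)
x(210)/(-10956) + 33784/(-38411) = 160/(-10956) + 33784/(-38411) = 160*(-1/10956) + 33784*(-1/38411) = -40/2739 - 33784/38411 = -94070816/105207729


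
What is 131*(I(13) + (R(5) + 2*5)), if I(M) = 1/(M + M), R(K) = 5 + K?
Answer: 68251/26 ≈ 2625.0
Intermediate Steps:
I(M) = 1/(2*M)
131*(I(13) + (R(5) + 2*5)) = 131*((½)/13 + ((5 + 5) + 2*5)) = 131*((½)*(1/13) + (10 + 10)) = 131*(1/26 + 20) = 131*(521/26) = 68251/26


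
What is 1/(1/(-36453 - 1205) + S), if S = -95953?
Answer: -37658/3613398075 ≈ -1.0422e-5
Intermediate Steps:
1/(1/(-36453 - 1205) + S) = 1/(1/(-36453 - 1205) - 95953) = 1/(1/(-37658) - 95953) = 1/(-1/37658 - 95953) = 1/(-3613398075/37658) = -37658/3613398075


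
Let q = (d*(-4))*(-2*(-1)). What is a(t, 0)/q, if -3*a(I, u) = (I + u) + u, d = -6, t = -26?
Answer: 13/72 ≈ 0.18056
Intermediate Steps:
a(I, u) = -2*u/3 - I/3 (a(I, u) = -((I + u) + u)/3 = -(I + 2*u)/3 = -2*u/3 - I/3)
q = 48 (q = (-6*(-4))*(-2*(-1)) = 24*(-1*(-2)) = 24*2 = 48)
a(t, 0)/q = (-⅔*0 - ⅓*(-26))/48 = (0 + 26/3)*(1/48) = (26/3)*(1/48) = 13/72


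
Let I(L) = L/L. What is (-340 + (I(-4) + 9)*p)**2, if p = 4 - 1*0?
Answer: 90000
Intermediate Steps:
I(L) = 1
p = 4 (p = 4 + 0 = 4)
(-340 + (I(-4) + 9)*p)**2 = (-340 + (1 + 9)*4)**2 = (-340 + 10*4)**2 = (-340 + 40)**2 = (-300)**2 = 90000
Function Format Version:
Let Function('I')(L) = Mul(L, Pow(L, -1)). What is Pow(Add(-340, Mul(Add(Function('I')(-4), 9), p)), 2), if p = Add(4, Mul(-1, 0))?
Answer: 90000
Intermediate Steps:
Function('I')(L) = 1
p = 4 (p = Add(4, 0) = 4)
Pow(Add(-340, Mul(Add(Function('I')(-4), 9), p)), 2) = Pow(Add(-340, Mul(Add(1, 9), 4)), 2) = Pow(Add(-340, Mul(10, 4)), 2) = Pow(Add(-340, 40), 2) = Pow(-300, 2) = 90000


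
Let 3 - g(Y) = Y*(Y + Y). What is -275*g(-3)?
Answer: 4125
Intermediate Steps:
g(Y) = 3 - 2*Y² (g(Y) = 3 - Y*(Y + Y) = 3 - Y*2*Y = 3 - 2*Y²)
-275*g(-3) = -275*(3 - 2*(-3)²) = -275*(3 - 2*9) = -275*(3 - 18) = -275*(-15) = 4125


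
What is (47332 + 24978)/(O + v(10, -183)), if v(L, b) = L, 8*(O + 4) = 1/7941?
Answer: 4593709680/381169 ≈ 12052.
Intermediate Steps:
O = -254111/63528 (O = -4 + (⅛)/7941 = -4 + (⅛)*(1/7941) = -4 + 1/63528 = -254111/63528 ≈ -4.0000)
(47332 + 24978)/(O + v(10, -183)) = (47332 + 24978)/(-254111/63528 + 10) = 72310/(381169/63528) = 72310*(63528/381169) = 4593709680/381169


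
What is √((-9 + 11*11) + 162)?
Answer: √274 ≈ 16.553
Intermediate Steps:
√((-9 + 11*11) + 162) = √((-9 + 121) + 162) = √(112 + 162) = √274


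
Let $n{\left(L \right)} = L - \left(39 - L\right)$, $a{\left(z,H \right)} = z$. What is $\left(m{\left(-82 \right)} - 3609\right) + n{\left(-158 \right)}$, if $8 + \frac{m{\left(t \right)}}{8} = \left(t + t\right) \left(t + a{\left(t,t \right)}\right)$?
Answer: $211140$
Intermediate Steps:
$m{\left(t \right)} = -64 + 32 t^{2}$ ($m{\left(t \right)} = -64 + 8 \left(t + t\right) \left(t + t\right) = -64 + 8 \cdot 2 t 2 t = -64 + 8 \cdot 4 t^{2} = -64 + 32 t^{2}$)
$n{\left(L \right)} = -39 + 2 L$ ($n{\left(L \right)} = L + \left(-39 + L\right) = -39 + 2 L$)
$\left(m{\left(-82 \right)} - 3609\right) + n{\left(-158 \right)} = \left(\left(-64 + 32 \left(-82\right)^{2}\right) - 3609\right) + \left(-39 + 2 \left(-158\right)\right) = \left(\left(-64 + 32 \cdot 6724\right) - 3609\right) - 355 = \left(\left(-64 + 215168\right) - 3609\right) - 355 = \left(215104 - 3609\right) - 355 = 211495 - 355 = 211140$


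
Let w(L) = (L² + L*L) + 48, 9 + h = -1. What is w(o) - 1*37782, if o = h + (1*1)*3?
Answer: -37636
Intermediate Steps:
h = -10 (h = -9 - 1 = -10)
o = -7 (o = -10 + (1*1)*3 = -10 + 1*3 = -10 + 3 = -7)
w(L) = 48 + 2*L² (w(L) = (L² + L²) + 48 = 2*L² + 48 = 48 + 2*L²)
w(o) - 1*37782 = (48 + 2*(-7)²) - 1*37782 = (48 + 2*49) - 37782 = (48 + 98) - 37782 = 146 - 37782 = -37636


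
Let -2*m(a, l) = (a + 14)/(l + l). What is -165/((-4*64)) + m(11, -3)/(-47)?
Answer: 21665/36096 ≈ 0.60021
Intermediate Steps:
m(a, l) = -(14 + a)/(4*l) (m(a, l) = -(a + 14)/(2*(l + l)) = -(14 + a)/(2*(2*l)) = -(14 + a)*1/(2*l)/2 = -(14 + a)/(4*l))
-165/((-4*64)) + m(11, -3)/(-47) = -165/((-4*64)) + ((1/4)*(-14 - 1*11)/(-3))/(-47) = -165/(-256) + ((1/4)*(-1/3)*(-14 - 11))*(-1/47) = -165*(-1/256) + ((1/4)*(-1/3)*(-25))*(-1/47) = 165/256 + (25/12)*(-1/47) = 165/256 - 25/564 = 21665/36096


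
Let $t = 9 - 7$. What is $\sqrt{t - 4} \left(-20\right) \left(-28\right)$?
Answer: $560 i \sqrt{2} \approx 791.96 i$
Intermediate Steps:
$t = 2$
$\sqrt{t - 4} \left(-20\right) \left(-28\right) = \sqrt{2 - 4} \left(-20\right) \left(-28\right) = \sqrt{-2} \left(-20\right) \left(-28\right) = i \sqrt{2} \left(-20\right) \left(-28\right) = - 20 i \sqrt{2} \left(-28\right) = 560 i \sqrt{2}$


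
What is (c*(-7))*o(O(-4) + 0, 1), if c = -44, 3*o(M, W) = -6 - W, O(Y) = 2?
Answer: -2156/3 ≈ -718.67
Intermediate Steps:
o(M, W) = -2 - W/3 (o(M, W) = (-6 - W)/3 = -2 - W/3)
(c*(-7))*o(O(-4) + 0, 1) = (-44*(-7))*(-2 - 1/3*1) = 308*(-2 - 1/3) = 308*(-7/3) = -2156/3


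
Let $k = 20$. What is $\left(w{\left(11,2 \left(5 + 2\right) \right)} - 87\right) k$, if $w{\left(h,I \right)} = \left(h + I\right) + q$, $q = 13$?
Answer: $-980$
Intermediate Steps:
$w{\left(h,I \right)} = 13 + I + h$ ($w{\left(h,I \right)} = \left(h + I\right) + 13 = \left(I + h\right) + 13 = 13 + I + h$)
$\left(w{\left(11,2 \left(5 + 2\right) \right)} - 87\right) k = \left(\left(13 + 2 \left(5 + 2\right) + 11\right) - 87\right) 20 = \left(\left(13 + 2 \cdot 7 + 11\right) - 87\right) 20 = \left(\left(13 + 14 + 11\right) - 87\right) 20 = \left(38 - 87\right) 20 = \left(-49\right) 20 = -980$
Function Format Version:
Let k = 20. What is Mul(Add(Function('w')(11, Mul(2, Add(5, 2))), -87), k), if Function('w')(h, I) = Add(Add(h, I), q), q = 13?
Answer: -980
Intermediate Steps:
Function('w')(h, I) = Add(13, I, h) (Function('w')(h, I) = Add(Add(h, I), 13) = Add(Add(I, h), 13) = Add(13, I, h))
Mul(Add(Function('w')(11, Mul(2, Add(5, 2))), -87), k) = Mul(Add(Add(13, Mul(2, Add(5, 2)), 11), -87), 20) = Mul(Add(Add(13, Mul(2, 7), 11), -87), 20) = Mul(Add(Add(13, 14, 11), -87), 20) = Mul(Add(38, -87), 20) = Mul(-49, 20) = -980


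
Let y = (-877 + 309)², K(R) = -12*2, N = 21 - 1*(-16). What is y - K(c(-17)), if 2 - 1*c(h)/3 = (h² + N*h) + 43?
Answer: 322648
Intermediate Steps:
N = 37 (N = 21 + 16 = 37)
c(h) = -123 - 111*h - 3*h² (c(h) = 6 - 3*((h² + 37*h) + 43) = 6 - 3*(43 + h² + 37*h) = 6 + (-129 - 111*h - 3*h²) = -123 - 111*h - 3*h²)
K(R) = -24
y = 322624 (y = (-568)² = 322624)
y - K(c(-17)) = 322624 - 1*(-24) = 322624 + 24 = 322648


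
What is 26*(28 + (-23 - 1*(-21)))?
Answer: 676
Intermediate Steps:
26*(28 + (-23 - 1*(-21))) = 26*(28 + (-23 + 21)) = 26*(28 - 2) = 26*26 = 676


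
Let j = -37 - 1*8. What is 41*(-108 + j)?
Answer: -6273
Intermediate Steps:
j = -45 (j = -37 - 8 = -45)
41*(-108 + j) = 41*(-108 - 45) = 41*(-153) = -6273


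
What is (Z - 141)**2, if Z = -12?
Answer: 23409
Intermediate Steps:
(Z - 141)**2 = (-12 - 141)**2 = (-153)**2 = 23409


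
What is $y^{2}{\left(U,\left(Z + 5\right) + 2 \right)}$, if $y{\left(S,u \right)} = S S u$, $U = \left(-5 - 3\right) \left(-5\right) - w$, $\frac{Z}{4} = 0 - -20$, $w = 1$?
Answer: $17510434929$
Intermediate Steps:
$Z = 80$ ($Z = 4 \left(0 - -20\right) = 4 \left(0 + 20\right) = 4 \cdot 20 = 80$)
$U = 39$ ($U = \left(-5 - 3\right) \left(-5\right) - 1 = \left(-8\right) \left(-5\right) - 1 = 40 - 1 = 39$)
$y{\left(S,u \right)} = u S^{2}$ ($y{\left(S,u \right)} = S^{2} u = u S^{2}$)
$y^{2}{\left(U,\left(Z + 5\right) + 2 \right)} = \left(\left(\left(80 + 5\right) + 2\right) 39^{2}\right)^{2} = \left(\left(85 + 2\right) 1521\right)^{2} = \left(87 \cdot 1521\right)^{2} = 132327^{2} = 17510434929$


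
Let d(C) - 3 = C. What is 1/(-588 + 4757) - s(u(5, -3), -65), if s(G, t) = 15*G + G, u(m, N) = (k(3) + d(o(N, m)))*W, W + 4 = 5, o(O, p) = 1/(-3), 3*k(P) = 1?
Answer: -200111/4169 ≈ -48.000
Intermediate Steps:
k(P) = 1/3 (k(P) = (1/3)*1 = 1/3)
o(O, p) = -1/3
W = 1 (W = -4 + 5 = 1)
d(C) = 3 + C
u(m, N) = 3 (u(m, N) = (1/3 + (3 - 1/3))*1 = (1/3 + 8/3)*1 = 3*1 = 3)
s(G, t) = 16*G
1/(-588 + 4757) - s(u(5, -3), -65) = 1/(-588 + 4757) - 16*3 = 1/4169 - 1*48 = 1/4169 - 48 = -200111/4169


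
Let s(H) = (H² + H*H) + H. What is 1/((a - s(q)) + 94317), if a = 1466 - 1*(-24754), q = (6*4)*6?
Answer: 1/78921 ≈ 1.2671e-5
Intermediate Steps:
q = 144 (q = 24*6 = 144)
s(H) = H + 2*H² (s(H) = (H² + H²) + H = 2*H² + H = H + 2*H²)
a = 26220 (a = 1466 + 24754 = 26220)
1/((a - s(q)) + 94317) = 1/((26220 - 144*(1 + 2*144)) + 94317) = 1/((26220 - 144*(1 + 288)) + 94317) = 1/((26220 - 144*289) + 94317) = 1/((26220 - 1*41616) + 94317) = 1/((26220 - 41616) + 94317) = 1/(-15396 + 94317) = 1/78921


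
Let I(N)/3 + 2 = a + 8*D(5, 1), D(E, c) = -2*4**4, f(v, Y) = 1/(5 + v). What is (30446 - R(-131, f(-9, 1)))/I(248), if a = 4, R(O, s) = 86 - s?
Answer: -121439/49128 ≈ -2.4719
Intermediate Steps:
D(E, c) = -512 (D(E, c) = -2*256 = -512)
I(N) = -12282 (I(N) = -6 + 3*(4 + 8*(-512)) = -6 + 3*(4 - 4096) = -6 + 3*(-4092) = -6 - 12276 = -12282)
(30446 - R(-131, f(-9, 1)))/I(248) = (30446 - (86 - 1/(5 - 9)))/(-12282) = (30446 - (86 - 1/(-4)))*(-1/12282) = (30446 - (86 - 1*(-1/4)))*(-1/12282) = (30446 - (86 + 1/4))*(-1/12282) = (30446 - 1*345/4)*(-1/12282) = (30446 - 345/4)*(-1/12282) = (121439/4)*(-1/12282) = -121439/49128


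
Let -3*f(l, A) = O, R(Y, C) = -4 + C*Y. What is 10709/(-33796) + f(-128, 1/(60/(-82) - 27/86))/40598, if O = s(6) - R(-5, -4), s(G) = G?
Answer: -651976993/2058075012 ≈ -0.31679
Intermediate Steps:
O = -10 (O = 6 - (-4 - 4*(-5)) = 6 - (-4 + 20) = 6 - 1*16 = 6 - 16 = -10)
f(l, A) = 10/3 (f(l, A) = -⅓*(-10) = 10/3)
10709/(-33796) + f(-128, 1/(60/(-82) - 27/86))/40598 = 10709/(-33796) + (10/3)/40598 = 10709*(-1/33796) + (10/3)*(1/40598) = -10709/33796 + 5/60897 = -651976993/2058075012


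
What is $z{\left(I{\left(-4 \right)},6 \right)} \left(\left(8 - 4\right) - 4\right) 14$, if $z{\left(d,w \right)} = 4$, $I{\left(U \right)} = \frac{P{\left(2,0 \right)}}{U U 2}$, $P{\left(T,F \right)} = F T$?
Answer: $0$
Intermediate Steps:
$I{\left(U \right)} = 0$ ($I{\left(U \right)} = \frac{0 \cdot 2}{U U 2} = \frac{0}{U^{2} \cdot 2} = \frac{0}{2 U^{2}} = 0 \frac{1}{2 U^{2}} = 0$)
$z{\left(I{\left(-4 \right)},6 \right)} \left(\left(8 - 4\right) - 4\right) 14 = 4 \left(\left(8 - 4\right) - 4\right) 14 = 4 \left(4 - 4\right) 14 = 4 \cdot 0 \cdot 14 = 0 \cdot 14 = 0$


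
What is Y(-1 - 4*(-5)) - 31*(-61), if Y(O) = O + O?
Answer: 1929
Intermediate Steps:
Y(O) = 2*O
Y(-1 - 4*(-5)) - 31*(-61) = 2*(-1 - 4*(-5)) - 31*(-61) = 2*(-1 + 20) + 1891 = 2*19 + 1891 = 38 + 1891 = 1929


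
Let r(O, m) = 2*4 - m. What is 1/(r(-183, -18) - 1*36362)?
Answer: -1/36336 ≈ -2.7521e-5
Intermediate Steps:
r(O, m) = 8 - m
1/(r(-183, -18) - 1*36362) = 1/((8 - 1*(-18)) - 1*36362) = 1/((8 + 18) - 36362) = 1/(26 - 36362) = 1/(-36336) = -1/36336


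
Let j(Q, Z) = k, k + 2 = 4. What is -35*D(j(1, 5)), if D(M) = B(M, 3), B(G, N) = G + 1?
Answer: -105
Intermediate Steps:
B(G, N) = 1 + G
k = 2 (k = -2 + 4 = 2)
j(Q, Z) = 2
D(M) = 1 + M
-35*D(j(1, 5)) = -35*(1 + 2) = -35*3 = -105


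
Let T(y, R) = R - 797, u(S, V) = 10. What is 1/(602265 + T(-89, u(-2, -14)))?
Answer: 1/601478 ≈ 1.6626e-6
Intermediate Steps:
T(y, R) = -797 + R
1/(602265 + T(-89, u(-2, -14))) = 1/(602265 + (-797 + 10)) = 1/(602265 - 787) = 1/601478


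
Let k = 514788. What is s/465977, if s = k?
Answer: 514788/465977 ≈ 1.1047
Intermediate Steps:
s = 514788
s/465977 = 514788/465977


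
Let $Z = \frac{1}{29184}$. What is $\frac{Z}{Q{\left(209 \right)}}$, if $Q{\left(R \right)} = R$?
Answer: $\frac{1}{6099456} \approx 1.6395 \cdot 10^{-7}$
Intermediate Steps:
$Z = \frac{1}{29184} \approx 3.4265 \cdot 10^{-5}$
$\frac{Z}{Q{\left(209 \right)}} = \frac{1}{29184 \cdot 209} = \frac{1}{29184} \cdot \frac{1}{209} = \frac{1}{6099456}$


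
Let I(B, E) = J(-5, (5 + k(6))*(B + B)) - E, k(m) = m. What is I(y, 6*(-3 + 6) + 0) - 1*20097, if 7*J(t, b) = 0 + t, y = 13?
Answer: -140810/7 ≈ -20116.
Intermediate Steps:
J(t, b) = t/7 (J(t, b) = (0 + t)/7 = t/7)
I(B, E) = -5/7 - E (I(B, E) = (⅐)*(-5) - E = -5/7 - E)
I(y, 6*(-3 + 6) + 0) - 1*20097 = (-5/7 - (6*(-3 + 6) + 0)) - 1*20097 = (-5/7 - (6*3 + 0)) - 20097 = (-5/7 - (18 + 0)) - 20097 = (-5/7 - 1*18) - 20097 = (-5/7 - 18) - 20097 = -131/7 - 20097 = -140810/7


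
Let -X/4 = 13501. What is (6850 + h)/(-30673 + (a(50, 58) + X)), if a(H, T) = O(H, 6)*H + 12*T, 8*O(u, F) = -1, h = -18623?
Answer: 47092/335949 ≈ 0.14018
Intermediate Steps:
X = -54004 (X = -4*13501 = -54004)
O(u, F) = -1/8 (O(u, F) = (1/8)*(-1) = -1/8)
a(H, T) = 12*T - H/8 (a(H, T) = -H/8 + 12*T = 12*T - H/8)
(6850 + h)/(-30673 + (a(50, 58) + X)) = (6850 - 18623)/(-30673 + ((12*58 - 1/8*50) - 54004)) = -11773/(-30673 + ((696 - 25/4) - 54004)) = -11773/(-30673 + (2759/4 - 54004)) = -11773/(-30673 - 213257/4) = -11773/(-335949/4) = -11773*(-4/335949) = 47092/335949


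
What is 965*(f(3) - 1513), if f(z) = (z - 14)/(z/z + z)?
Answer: -5850795/4 ≈ -1.4627e+6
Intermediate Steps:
f(z) = (-14 + z)/(1 + z)
965*(f(3) - 1513) = 965*((-14 + 3)/(1 + 3) - 1513) = 965*(-11/4 - 1513) = 965*(-6063/4) = -5850795/4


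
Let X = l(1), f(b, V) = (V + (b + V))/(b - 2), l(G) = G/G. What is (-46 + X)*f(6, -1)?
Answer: -45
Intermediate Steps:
l(G) = 1
f(b, V) = (b + 2*V)/(-2 + b) (f(b, V) = (V + (V + b))/(-2 + b) = (b + 2*V)/(-2 + b))
X = 1
(-46 + X)*f(6, -1) = (-46 + 1)*((6 + 2*(-1))/(-2 + 6)) = -45*(6 - 2)/4 = -45*4/4 = -45*1 = -45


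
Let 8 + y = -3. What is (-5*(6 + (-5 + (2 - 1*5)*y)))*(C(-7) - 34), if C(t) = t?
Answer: 6970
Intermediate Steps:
y = -11 (y = -8 - 3 = -11)
(-5*(6 + (-5 + (2 - 1*5)*y)))*(C(-7) - 34) = (-5*(6 + (-5 + (2 - 1*5)*(-11))))*(-7 - 34) = -5*(6 + (-5 + (2 - 5)*(-11)))*(-41) = -5*(6 + (-5 - 3*(-11)))*(-41) = -5*(6 + (-5 + 33))*(-41) = -5*(6 + 28)*(-41) = -5*34*(-41) = -170*(-41) = 6970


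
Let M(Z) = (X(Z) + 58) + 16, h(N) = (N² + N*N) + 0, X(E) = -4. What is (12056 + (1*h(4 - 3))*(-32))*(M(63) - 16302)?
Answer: -194654144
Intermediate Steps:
h(N) = 2*N² (h(N) = (N² + N²) + 0 = 2*N² + 0 = 2*N²)
M(Z) = 70 (M(Z) = (-4 + 58) + 16 = 54 + 16 = 70)
(12056 + (1*h(4 - 3))*(-32))*(M(63) - 16302) = (12056 + (1*(2*(4 - 3)²))*(-32))*(70 - 16302) = (12056 + (1*(2*1²))*(-32))*(-16232) = (12056 + (1*(2*1))*(-32))*(-16232) = (12056 + (1*2)*(-32))*(-16232) = (12056 + 2*(-32))*(-16232) = (12056 - 64)*(-16232) = 11992*(-16232) = -194654144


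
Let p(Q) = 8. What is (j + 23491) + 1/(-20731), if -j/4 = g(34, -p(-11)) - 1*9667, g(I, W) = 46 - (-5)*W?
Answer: 1288120684/20731 ≈ 62135.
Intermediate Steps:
g(I, W) = 46 + 5*W
j = 38644 (j = -4*((46 + 5*(-1*8)) - 1*9667) = -4*((46 + 5*(-8)) - 9667) = -4*((46 - 40) - 9667) = -4*(6 - 9667) = -4*(-9661) = 38644)
(j + 23491) + 1/(-20731) = (38644 + 23491) + 1/(-20731) = 62135 - 1/20731 = 1288120684/20731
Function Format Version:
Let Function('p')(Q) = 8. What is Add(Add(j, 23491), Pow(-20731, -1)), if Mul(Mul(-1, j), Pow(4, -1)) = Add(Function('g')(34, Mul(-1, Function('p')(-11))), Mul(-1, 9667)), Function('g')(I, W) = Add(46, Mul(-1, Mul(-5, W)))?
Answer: Rational(1288120684, 20731) ≈ 62135.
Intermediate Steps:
Function('g')(I, W) = Add(46, Mul(5, W))
j = 38644 (j = Mul(-4, Add(Add(46, Mul(5, Mul(-1, 8))), Mul(-1, 9667))) = Mul(-4, Add(Add(46, Mul(5, -8)), -9667)) = Mul(-4, Add(Add(46, -40), -9667)) = Mul(-4, Add(6, -9667)) = Mul(-4, -9661) = 38644)
Add(Add(j, 23491), Pow(-20731, -1)) = Add(Add(38644, 23491), Pow(-20731, -1)) = Add(62135, Rational(-1, 20731)) = Rational(1288120684, 20731)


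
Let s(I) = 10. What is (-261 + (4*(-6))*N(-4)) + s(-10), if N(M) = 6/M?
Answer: -215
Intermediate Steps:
(-261 + (4*(-6))*N(-4)) + s(-10) = (-261 + (4*(-6))*(6/(-4))) + 10 = (-261 - 144*(-1)/4) + 10 = (-261 - 24*(-3/2)) + 10 = (-261 + 36) + 10 = -225 + 10 = -215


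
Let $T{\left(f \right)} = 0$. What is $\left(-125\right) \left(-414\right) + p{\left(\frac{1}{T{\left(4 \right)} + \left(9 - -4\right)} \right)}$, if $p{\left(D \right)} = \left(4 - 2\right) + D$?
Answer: $\frac{672777}{13} \approx 51752.0$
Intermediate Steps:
$p{\left(D \right)} = 2 + D$
$\left(-125\right) \left(-414\right) + p{\left(\frac{1}{T{\left(4 \right)} + \left(9 - -4\right)} \right)} = \left(-125\right) \left(-414\right) + \left(2 + \frac{1}{0 + \left(9 - -4\right)}\right) = 51750 + \left(2 + \frac{1}{0 + \left(9 + 4\right)}\right) = 51750 + \left(2 + \frac{1}{0 + 13}\right) = 51750 + \left(2 + \frac{1}{13}\right) = 51750 + \frac{27}{13} = \frac{672777}{13}$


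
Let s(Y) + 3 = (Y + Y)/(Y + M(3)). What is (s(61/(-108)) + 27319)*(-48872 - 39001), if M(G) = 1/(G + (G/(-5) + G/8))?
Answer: -1961473513878/817 ≈ -2.4008e+9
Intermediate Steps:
M(G) = 40/(37*G) (M(G) = 1/(G + (G*(-⅕) + G*(⅛))) = 1/(G + (-G/5 + G/8)) = 1/(G - 3*G/40) = 1/(37*G/40) = 40/(37*G))
s(Y) = -3 + 2*Y/(40/111 + Y) (s(Y) = -3 + (Y + Y)/(Y + (40/37)/3) = -3 + (2*Y)/(Y + (40/37)*(⅓)) = -3 + (2*Y)/(Y + 40/111) = -3 + (2*Y)/(40/111 + Y) = -3 + 2*Y/(40/111 + Y))
(s(61/(-108)) + 27319)*(-48872 - 39001) = (3*(-40 - 2257/(-108))/(40 + 111*(61/(-108))) + 27319)*(-48872 - 39001) = (3*(-40 - 2257*(-1)/108)/(40 + 111*(61*(-1/108))) + 27319)*(-87873) = (3*(-40 - 37*(-61/108))/(40 + 111*(-61/108)) + 27319)*(-87873) = (3*(-40 + 2257/108)/(40 - 2257/36) + 27319)*(-87873) = (3*(-2063/108)/(-817/36) + 27319)*(-87873) = (3*(-36/817)*(-2063/108) + 27319)*(-87873) = (2063/817 + 27319)*(-87873) = (22321686/817)*(-87873) = -1961473513878/817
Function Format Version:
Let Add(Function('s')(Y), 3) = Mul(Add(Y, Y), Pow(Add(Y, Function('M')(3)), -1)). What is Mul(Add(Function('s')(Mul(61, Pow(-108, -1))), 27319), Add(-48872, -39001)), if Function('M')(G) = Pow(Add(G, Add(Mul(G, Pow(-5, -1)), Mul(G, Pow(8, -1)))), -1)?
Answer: Rational(-1961473513878, 817) ≈ -2.4008e+9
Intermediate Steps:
Function('M')(G) = Mul(Rational(40, 37), Pow(G, -1)) (Function('M')(G) = Pow(Add(G, Add(Mul(G, Rational(-1, 5)), Mul(G, Rational(1, 8)))), -1) = Pow(Add(G, Add(Mul(Rational(-1, 5), G), Mul(Rational(1, 8), G))), -1) = Pow(Add(G, Mul(Rational(-3, 40), G)), -1) = Pow(Mul(Rational(37, 40), G), -1) = Mul(Rational(40, 37), Pow(G, -1)))
Function('s')(Y) = Add(-3, Mul(2, Y, Pow(Add(Rational(40, 111), Y), -1))) (Function('s')(Y) = Add(-3, Mul(Add(Y, Y), Pow(Add(Y, Mul(Rational(40, 37), Pow(3, -1))), -1))) = Add(-3, Mul(Mul(2, Y), Pow(Add(Y, Mul(Rational(40, 37), Rational(1, 3))), -1))) = Add(-3, Mul(Mul(2, Y), Pow(Add(Y, Rational(40, 111)), -1))) = Add(-3, Mul(Mul(2, Y), Pow(Add(Rational(40, 111), Y), -1))) = Add(-3, Mul(2, Y, Pow(Add(Rational(40, 111), Y), -1))))
Mul(Add(Function('s')(Mul(61, Pow(-108, -1))), 27319), Add(-48872, -39001)) = Mul(Add(Mul(3, Pow(Add(40, Mul(111, Mul(61, Pow(-108, -1)))), -1), Add(-40, Mul(-37, Mul(61, Pow(-108, -1))))), 27319), Add(-48872, -39001)) = Mul(Add(Mul(3, Pow(Add(40, Mul(111, Mul(61, Rational(-1, 108)))), -1), Add(-40, Mul(-37, Mul(61, Rational(-1, 108))))), 27319), -87873) = Mul(Add(Mul(3, Pow(Add(40, Mul(111, Rational(-61, 108))), -1), Add(-40, Mul(-37, Rational(-61, 108)))), 27319), -87873) = Mul(Add(Mul(3, Pow(Add(40, Rational(-2257, 36)), -1), Add(-40, Rational(2257, 108))), 27319), -87873) = Mul(Add(Mul(3, Pow(Rational(-817, 36), -1), Rational(-2063, 108)), 27319), -87873) = Mul(Add(Mul(3, Rational(-36, 817), Rational(-2063, 108)), 27319), -87873) = Mul(Add(Rational(2063, 817), 27319), -87873) = Mul(Rational(22321686, 817), -87873) = Rational(-1961473513878, 817)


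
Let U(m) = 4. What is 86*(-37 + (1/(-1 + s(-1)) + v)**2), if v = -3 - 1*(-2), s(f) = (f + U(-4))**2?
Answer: -99717/32 ≈ -3116.2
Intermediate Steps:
s(f) = (4 + f)**2 (s(f) = (f + 4)**2 = (4 + f)**2)
v = -1 (v = -3 + 2 = -1)
86*(-37 + (1/(-1 + s(-1)) + v)**2) = 86*(-37 + (1/(-1 + (4 - 1)**2) - 1)**2) = 86*(-37 + (1/(-1 + 3**2) - 1)**2) = 86*(-37 + (1/(-1 + 9) - 1)**2) = 86*(-37 + (1/8 - 1)**2) = 86*(-37 + (-7/8)**2) = 86*(-37 + 49/64) = 86*(-2319/64) = -99717/32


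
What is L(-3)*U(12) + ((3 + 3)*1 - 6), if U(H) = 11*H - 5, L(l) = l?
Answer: -381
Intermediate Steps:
U(H) = -5 + 11*H
L(-3)*U(12) + ((3 + 3)*1 - 6) = -3*(-5 + 11*12) + ((3 + 3)*1 - 6) = -3*(-5 + 132) + (6*1 - 6) = -3*127 + (6 - 6) = -381 + 0 = -381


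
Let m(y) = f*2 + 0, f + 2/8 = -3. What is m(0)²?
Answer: 169/4 ≈ 42.250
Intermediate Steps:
f = -13/4 (f = -¼ - 3 = -13/4 ≈ -3.2500)
m(y) = -13/2 (m(y) = -13/4*2 + 0 = -13/2 + 0 = -13/2)
m(0)² = (-13/2)² = 169/4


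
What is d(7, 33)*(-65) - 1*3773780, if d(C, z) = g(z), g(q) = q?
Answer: -3775925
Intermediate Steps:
d(C, z) = z
d(7, 33)*(-65) - 1*3773780 = 33*(-65) - 1*3773780 = -2145 - 3773780 = -3775925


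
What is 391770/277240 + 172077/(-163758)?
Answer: 274147403/756671132 ≈ 0.36231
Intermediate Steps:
391770/277240 + 172077/(-163758) = 391770*(1/277240) + 172077*(-1/163758) = 39177/27724 - 57359/54586 = 274147403/756671132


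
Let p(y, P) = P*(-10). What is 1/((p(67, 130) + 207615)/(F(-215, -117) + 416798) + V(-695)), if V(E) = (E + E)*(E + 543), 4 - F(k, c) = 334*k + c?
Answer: 488729/103258869435 ≈ 4.7330e-6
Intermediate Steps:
p(y, P) = -10*P
F(k, c) = 4 - c - 334*k (F(k, c) = 4 - (334*k + c) = 4 - (c + 334*k) = 4 + (-c - 334*k) = 4 - c - 334*k)
V(E) = 2*E*(543 + E) (V(E) = (2*E)*(543 + E) = 2*E*(543 + E))
1/((p(67, 130) + 207615)/(F(-215, -117) + 416798) + V(-695)) = 1/((-10*130 + 207615)/((4 - 1*(-117) - 334*(-215)) + 416798) + 2*(-695)*(543 - 695)) = 1/((-1300 + 207615)/((4 + 117 + 71810) + 416798) + 2*(-695)*(-152)) = 1/(206315/(71931 + 416798) + 211280) = 1/(206315/488729 + 211280) = 1/(103258869435/488729) = 488729/103258869435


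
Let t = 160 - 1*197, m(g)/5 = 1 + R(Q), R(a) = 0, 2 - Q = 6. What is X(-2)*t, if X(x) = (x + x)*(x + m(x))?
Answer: 444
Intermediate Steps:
Q = -4 (Q = 2 - 1*6 = 2 - 6 = -4)
m(g) = 5 (m(g) = 5*(1 + 0) = 5*1 = 5)
X(x) = 2*x*(5 + x) (X(x) = (x + x)*(x + 5) = (2*x)*(5 + x) = 2*x*(5 + x))
t = -37 (t = 160 - 197 = -37)
X(-2)*t = (2*(-2)*(5 - 2))*(-37) = (2*(-2)*3)*(-37) = -12*(-37) = 444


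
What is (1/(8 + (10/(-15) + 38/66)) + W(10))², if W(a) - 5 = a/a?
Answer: 284089/7569 ≈ 37.533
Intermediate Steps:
W(a) = 6 (W(a) = 5 + a/a = 5 + 1 = 6)
(1/(8 + (10/(-15) + 38/66)) + W(10))² = (1/(8 + (10/(-15) + 38/66)) + 6)² = (1/(8 + (10*(-1/15) + 38*(1/66))) + 6)² = (1/(8 + (-⅔ + 19/33)) + 6)² = (1/(8 - 1/11) + 6)² = (1/(87/11) + 6)² = (11/87 + 6)² = (533/87)² = 284089/7569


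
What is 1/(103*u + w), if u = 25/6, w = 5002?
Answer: 6/32587 ≈ 0.00018412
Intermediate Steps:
u = 25/6 (u = 25*(1/6) = 25/6 ≈ 4.1667)
1/(103*u + w) = 1/(103*(25/6) + 5002) = 1/(2575/6 + 5002) = 1/(32587/6) = 6/32587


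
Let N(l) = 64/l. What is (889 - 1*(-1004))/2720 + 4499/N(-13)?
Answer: -4967609/5440 ≈ -913.16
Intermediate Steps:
(889 - 1*(-1004))/2720 + 4499/N(-13) = (889 - 1*(-1004))/2720 + 4499/((64/(-13))) = (889 + 1004)*(1/2720) + 4499/((64*(-1/13))) = 1893*(1/2720) + 4499/(-64/13) = 1893/2720 + 4499*(-13/64) = 1893/2720 - 58487/64 = -4967609/5440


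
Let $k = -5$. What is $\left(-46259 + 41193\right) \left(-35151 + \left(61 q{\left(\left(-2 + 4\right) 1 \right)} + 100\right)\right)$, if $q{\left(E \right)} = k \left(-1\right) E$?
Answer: $174478106$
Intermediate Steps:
$q{\left(E \right)} = 5 E$ ($q{\left(E \right)} = \left(-5\right) \left(-1\right) E = 5 E$)
$\left(-46259 + 41193\right) \left(-35151 + \left(61 q{\left(\left(-2 + 4\right) 1 \right)} + 100\right)\right) = \left(-46259 + 41193\right) \left(-35151 + \left(61 \cdot 5 \left(-2 + 4\right) 1 + 100\right)\right) = - 5066 \left(-35151 + \left(61 \cdot 5 \cdot 2 \cdot 1 + 100\right)\right) = - 5066 \left(-35151 + \left(61 \cdot 5 \cdot 2 + 100\right)\right) = - 5066 \left(-35151 + \left(61 \cdot 10 + 100\right)\right) = - 5066 \left(-35151 + \left(610 + 100\right)\right) = - 5066 \left(-35151 + 710\right) = \left(-5066\right) \left(-34441\right) = 174478106$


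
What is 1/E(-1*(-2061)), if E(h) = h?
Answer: 1/2061 ≈ 0.00048520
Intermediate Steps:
1/E(-1*(-2061)) = 1/(-1*(-2061)) = 1/2061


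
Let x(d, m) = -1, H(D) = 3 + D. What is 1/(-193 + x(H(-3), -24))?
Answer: -1/194 ≈ -0.0051546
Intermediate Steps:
1/(-193 + x(H(-3), -24)) = 1/(-193 - 1) = 1/(-194) = -1/194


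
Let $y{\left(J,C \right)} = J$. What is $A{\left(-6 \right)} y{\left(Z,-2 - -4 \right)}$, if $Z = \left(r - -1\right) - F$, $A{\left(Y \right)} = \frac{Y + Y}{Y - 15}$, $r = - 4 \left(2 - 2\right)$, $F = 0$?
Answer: $\frac{4}{7} \approx 0.57143$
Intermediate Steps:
$r = 0$ ($r = \left(-4\right) 0 = 0$)
$A{\left(Y \right)} = \frac{2 Y}{-15 + Y}$
$Z = 1$ ($Z = \left(0 - -1\right) - 0 = \left(0 + 1\right) + 0 = 1 + 0 = 1$)
$A{\left(-6 \right)} y{\left(Z,-2 - -4 \right)} = 2 \left(-6\right) \frac{1}{-15 - 6} \cdot 1 = 2 \left(-6\right) \frac{1}{-21} \cdot 1 = 2 \left(-6\right) \left(- \frac{1}{21}\right) 1 = \frac{4}{7} \cdot 1 = \frac{4}{7}$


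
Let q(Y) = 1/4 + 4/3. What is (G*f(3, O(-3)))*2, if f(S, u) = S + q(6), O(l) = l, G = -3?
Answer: -55/2 ≈ -27.500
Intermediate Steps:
q(Y) = 19/12 (q(Y) = 1*(¼) + 4*(⅓) = ¼ + 4/3 = 19/12)
f(S, u) = 19/12 + S (f(S, u) = S + 19/12 = 19/12 + S)
(G*f(3, O(-3)))*2 = -3*(19/12 + 3)*2 = -3*55/12*2 = -55/4*2 = -55/2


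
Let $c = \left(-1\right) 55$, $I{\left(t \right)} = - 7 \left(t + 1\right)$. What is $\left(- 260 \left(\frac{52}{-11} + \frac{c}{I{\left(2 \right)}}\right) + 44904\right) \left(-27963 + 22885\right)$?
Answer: $- \frac{53316176632}{231} \approx -2.3081 \cdot 10^{8}$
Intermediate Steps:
$I{\left(t \right)} = -7 - 7 t$ ($I{\left(t \right)} = - 7 \left(1 + t\right) = -7 - 7 t$)
$c = -55$
$\left(- 260 \left(\frac{52}{-11} + \frac{c}{I{\left(2 \right)}}\right) + 44904\right) \left(-27963 + 22885\right) = \left(- 260 \left(\frac{52}{-11} - \frac{55}{-7 - 14}\right) + 44904\right) \left(-27963 + 22885\right) = \left(- 260 \left(52 \left(- \frac{1}{11}\right) - \frac{55}{-7 - 14}\right) + 44904\right) \left(-5078\right) = \left(- 260 \left(- \frac{52}{11} - \frac{55}{-21}\right) + 44904\right) \left(-5078\right) = \left(- 260 \left(- \frac{52}{11} - - \frac{55}{21}\right) + 44904\right) \left(-5078\right) = \left(- 260 \left(- \frac{52}{11} + \frac{55}{21}\right) + 44904\right) \left(-5078\right) = \left(\left(-260\right) \left(- \frac{487}{231}\right) + 44904\right) \left(-5078\right) = \left(\frac{126620}{231} + 44904\right) \left(-5078\right) = \frac{10499444}{231} \left(-5078\right) = - \frac{53316176632}{231}$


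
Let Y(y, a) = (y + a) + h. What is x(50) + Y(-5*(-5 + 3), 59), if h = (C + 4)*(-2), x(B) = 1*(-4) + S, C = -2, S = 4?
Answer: 65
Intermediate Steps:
x(B) = 0 (x(B) = 1*(-4) + 4 = -4 + 4 = 0)
h = -4 (h = (-2 + 4)*(-2) = 2*(-2) = -4)
Y(y, a) = -4 + a + y (Y(y, a) = (y + a) - 4 = (a + y) - 4 = -4 + a + y)
x(50) + Y(-5*(-5 + 3), 59) = 0 + (-4 + 59 - 5*(-5 + 3)) = 0 + (-4 + 59 - 5*(-2)) = 0 + (-4 + 59 + 10) = 0 + 65 = 65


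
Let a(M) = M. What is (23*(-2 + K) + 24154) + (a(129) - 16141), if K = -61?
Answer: 6693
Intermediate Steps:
(23*(-2 + K) + 24154) + (a(129) - 16141) = (23*(-2 - 61) + 24154) + (129 - 16141) = (23*(-63) + 24154) - 16012 = (-1449 + 24154) - 16012 = 22705 - 16012 = 6693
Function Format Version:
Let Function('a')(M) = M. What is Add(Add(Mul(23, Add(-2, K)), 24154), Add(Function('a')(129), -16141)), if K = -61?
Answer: 6693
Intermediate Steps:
Add(Add(Mul(23, Add(-2, K)), 24154), Add(Function('a')(129), -16141)) = Add(Add(Mul(23, Add(-2, -61)), 24154), Add(129, -16141)) = Add(Add(Mul(23, -63), 24154), -16012) = Add(Add(-1449, 24154), -16012) = Add(22705, -16012) = 6693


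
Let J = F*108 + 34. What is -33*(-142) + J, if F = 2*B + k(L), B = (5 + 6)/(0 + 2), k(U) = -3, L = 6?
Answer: 5584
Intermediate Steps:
B = 11/2 ≈ 5.5000
F = 8 (F = 2*(11/2) - 3 = 11 - 3 = 8)
J = 898 (J = 8*108 + 34 = 864 + 34 = 898)
-33*(-142) + J = -33*(-142) + 898 = 4686 + 898 = 5584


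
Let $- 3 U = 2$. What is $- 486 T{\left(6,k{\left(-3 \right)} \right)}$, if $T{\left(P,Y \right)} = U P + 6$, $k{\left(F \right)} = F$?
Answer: $-972$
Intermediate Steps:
$U = - \frac{2}{3}$ ($U = \left(- \frac{1}{3}\right) 2 = - \frac{2}{3} \approx -0.66667$)
$T{\left(P,Y \right)} = 6 - \frac{2 P}{3}$ ($T{\left(P,Y \right)} = - \frac{2 P}{3} + 6 = 6 - \frac{2 P}{3}$)
$- 486 T{\left(6,k{\left(-3 \right)} \right)} = - 486 \left(6 - 4\right) = \left(-486\right) 2 = -972$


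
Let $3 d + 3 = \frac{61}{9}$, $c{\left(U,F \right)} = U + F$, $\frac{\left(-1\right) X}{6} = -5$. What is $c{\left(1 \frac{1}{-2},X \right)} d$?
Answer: $\frac{1003}{27} \approx 37.148$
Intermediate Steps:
$X = 30$ ($X = \left(-6\right) \left(-5\right) = 30$)
$c{\left(U,F \right)} = F + U$
$d = \frac{34}{27}$ ($d = -1 + \frac{61 \cdot \frac{1}{9}}{3} = -1 + \frac{1}{3} \cdot \frac{61}{9} = -1 + \frac{61}{27} = \frac{34}{27} \approx 1.2593$)
$c{\left(1 \frac{1}{-2},X \right)} d = \left(30 + 1 \frac{1}{-2}\right) \frac{34}{27} = \left(30 + 1 \left(- \frac{1}{2}\right)\right) \frac{34}{27} = \left(30 - \frac{1}{2}\right) \frac{34}{27} = \frac{59}{2} \cdot \frac{34}{27} = \frac{1003}{27}$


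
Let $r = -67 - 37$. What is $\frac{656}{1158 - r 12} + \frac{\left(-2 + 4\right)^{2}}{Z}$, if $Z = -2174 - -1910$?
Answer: $\frac{6815}{26466} \approx 0.2575$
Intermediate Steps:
$Z = -264$ ($Z = -2174 + 1910 = -264$)
$r = -104$ ($r = -67 - 37 = -104$)
$\frac{656}{1158 - r 12} + \frac{\left(-2 + 4\right)^{2}}{Z} = \frac{656}{1158 - \left(-104\right) 12} + \frac{\left(-2 + 4\right)^{2}}{-264} = \frac{656}{1158 - -1248} + 2^{2} \left(- \frac{1}{264}\right) = \frac{656}{1158 + 1248} + 4 \left(- \frac{1}{264}\right) = \frac{656}{2406} - \frac{1}{66} = 656 \cdot \frac{1}{2406} - \frac{1}{66} = \frac{328}{1203} - \frac{1}{66} = \frac{6815}{26466}$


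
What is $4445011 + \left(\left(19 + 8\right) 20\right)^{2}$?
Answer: $4736611$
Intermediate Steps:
$4445011 + \left(\left(19 + 8\right) 20\right)^{2} = 4445011 + \left(27 \cdot 20\right)^{2} = 4445011 + 540^{2} = 4445011 + 291600 = 4736611$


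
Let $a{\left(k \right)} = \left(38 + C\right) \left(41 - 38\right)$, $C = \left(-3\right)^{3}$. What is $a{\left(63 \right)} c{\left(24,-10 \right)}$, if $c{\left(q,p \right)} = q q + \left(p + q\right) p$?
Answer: $14388$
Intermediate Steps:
$c{\left(q,p \right)} = q^{2} + p \left(p + q\right)$
$C = -27$
$a{\left(k \right)} = 33$ ($a{\left(k \right)} = \left(38 - 27\right) \left(41 - 38\right) = 11 \cdot 3 = 33$)
$a{\left(63 \right)} c{\left(24,-10 \right)} = 33 \left(\left(-10\right)^{2} + 24^{2} - 240\right) = 33 \left(100 + 576 - 240\right) = 33 \cdot 436 = 14388$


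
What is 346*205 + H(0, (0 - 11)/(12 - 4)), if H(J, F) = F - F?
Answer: 70930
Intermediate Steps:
H(J, F) = 0
346*205 + H(0, (0 - 11)/(12 - 4)) = 346*205 + 0 = 70930 + 0 = 70930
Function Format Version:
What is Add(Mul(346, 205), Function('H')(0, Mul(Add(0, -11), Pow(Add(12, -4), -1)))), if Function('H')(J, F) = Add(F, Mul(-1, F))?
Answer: 70930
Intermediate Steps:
Function('H')(J, F) = 0
Add(Mul(346, 205), Function('H')(0, Mul(Add(0, -11), Pow(Add(12, -4), -1)))) = Add(Mul(346, 205), 0) = Add(70930, 0) = 70930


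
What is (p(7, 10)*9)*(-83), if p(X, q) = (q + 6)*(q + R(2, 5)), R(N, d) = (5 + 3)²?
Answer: -884448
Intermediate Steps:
R(N, d) = 64 (R(N, d) = 8² = 64)
p(X, q) = (6 + q)*(64 + q) (p(X, q) = (q + 6)*(q + 64) = (6 + q)*(64 + q))
(p(7, 10)*9)*(-83) = ((384 + 10² + 70*10)*9)*(-83) = ((384 + 100 + 700)*9)*(-83) = (1184*9)*(-83) = 10656*(-83) = -884448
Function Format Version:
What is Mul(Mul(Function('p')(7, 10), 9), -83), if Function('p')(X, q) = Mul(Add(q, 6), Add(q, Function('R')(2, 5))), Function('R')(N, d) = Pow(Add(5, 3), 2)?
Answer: -884448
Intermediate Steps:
Function('R')(N, d) = 64 (Function('R')(N, d) = Pow(8, 2) = 64)
Function('p')(X, q) = Mul(Add(6, q), Add(64, q)) (Function('p')(X, q) = Mul(Add(q, 6), Add(q, 64)) = Mul(Add(6, q), Add(64, q)))
Mul(Mul(Function('p')(7, 10), 9), -83) = Mul(Mul(Add(384, Pow(10, 2), Mul(70, 10)), 9), -83) = Mul(Mul(Add(384, 100, 700), 9), -83) = Mul(Mul(1184, 9), -83) = Mul(10656, -83) = -884448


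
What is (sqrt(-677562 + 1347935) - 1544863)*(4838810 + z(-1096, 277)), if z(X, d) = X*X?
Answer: -9331012686438 + 6040026*sqrt(670373) ≈ -9.3261e+12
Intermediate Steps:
z(X, d) = X**2
(sqrt(-677562 + 1347935) - 1544863)*(4838810 + z(-1096, 277)) = (sqrt(-677562 + 1347935) - 1544863)*(4838810 + (-1096)**2) = (sqrt(670373) - 1544863)*(4838810 + 1201216) = (-1544863 + sqrt(670373))*6040026 = -9331012686438 + 6040026*sqrt(670373)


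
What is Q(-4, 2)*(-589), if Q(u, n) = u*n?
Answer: 4712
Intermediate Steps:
Q(u, n) = n*u
Q(-4, 2)*(-589) = (2*(-4))*(-589) = -8*(-589) = 4712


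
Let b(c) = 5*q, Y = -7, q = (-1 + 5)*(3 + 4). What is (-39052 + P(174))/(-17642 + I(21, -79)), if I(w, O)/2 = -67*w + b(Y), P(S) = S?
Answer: 19439/10088 ≈ 1.9269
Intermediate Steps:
q = 28 (q = 4*7 = 28)
b(c) = 140 (b(c) = 5*28 = 140)
I(w, O) = 280 - 134*w (I(w, O) = 2*(-67*w + 140) = 2*(140 - 67*w) = 280 - 134*w)
(-39052 + P(174))/(-17642 + I(21, -79)) = (-39052 + 174)/(-17642 + (280 - 134*21)) = -38878/(-17642 + (280 - 2814)) = -38878/(-17642 - 2534) = -38878/(-20176) = -38878*(-1/20176) = 19439/10088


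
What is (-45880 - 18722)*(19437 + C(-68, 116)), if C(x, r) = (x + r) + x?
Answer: -1254377034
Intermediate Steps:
C(x, r) = r + 2*x (C(x, r) = (r + x) + x = r + 2*x)
(-45880 - 18722)*(19437 + C(-68, 116)) = (-45880 - 18722)*(19437 + (116 + 2*(-68))) = -64602*(19437 + (116 - 136)) = -64602*(19437 - 20) = -64602*19417 = -1254377034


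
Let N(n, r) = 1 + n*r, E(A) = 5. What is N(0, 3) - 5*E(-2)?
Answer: -24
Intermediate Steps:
N(0, 3) - 5*E(-2) = (1 + 0*3) - 5*5 = (1 + 0) - 25 = 1 - 25 = -24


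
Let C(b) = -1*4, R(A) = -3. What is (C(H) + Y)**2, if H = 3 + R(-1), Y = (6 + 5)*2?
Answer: 324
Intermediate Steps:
Y = 22 (Y = 11*2 = 22)
H = 0 (H = 3 - 3 = 0)
C(b) = -4
(C(H) + Y)**2 = (-4 + 22)**2 = 18**2 = 324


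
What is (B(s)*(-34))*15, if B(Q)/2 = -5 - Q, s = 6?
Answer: 11220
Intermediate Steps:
B(Q) = -10 - 2*Q (B(Q) = 2*(-5 - Q) = -10 - 2*Q)
(B(s)*(-34))*15 = ((-10 - 2*6)*(-34))*15 = ((-10 - 12)*(-34))*15 = -22*(-34)*15 = 748*15 = 11220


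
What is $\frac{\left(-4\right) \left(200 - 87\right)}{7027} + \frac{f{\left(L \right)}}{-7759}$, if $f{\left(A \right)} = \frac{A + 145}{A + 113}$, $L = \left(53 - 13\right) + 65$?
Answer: $- \frac{383148787}{5942951737} \approx -0.064471$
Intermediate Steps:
$L = 105$ ($L = 40 + 65 = 105$)
$f{\left(A \right)} = \frac{145 + A}{113 + A}$
$\frac{\left(-4\right) \left(200 - 87\right)}{7027} + \frac{f{\left(L \right)}}{-7759} = \frac{\left(-4\right) \left(200 - 87\right)}{7027} + \frac{\frac{1}{113 + 105} \left(145 + 105\right)}{-7759} = \left(-4\right) 113 \cdot \frac{1}{7027} + \frac{1}{218} \cdot 250 \left(- \frac{1}{7759}\right) = \left(-452\right) \frac{1}{7027} + \frac{1}{218} \cdot 250 \left(- \frac{1}{7759}\right) = - \frac{452}{7027} + \frac{125}{109} \left(- \frac{1}{7759}\right) = - \frac{452}{7027} - \frac{125}{845731} = - \frac{383148787}{5942951737}$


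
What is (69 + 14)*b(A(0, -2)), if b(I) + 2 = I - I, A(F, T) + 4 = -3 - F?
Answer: -166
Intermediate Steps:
A(F, T) = -7 - F (A(F, T) = -4 + (-3 - F) = -7 - F)
b(I) = -2 (b(I) = -2 + (I - I) = -2 + 0 = -2)
(69 + 14)*b(A(0, -2)) = (69 + 14)*(-2) = 83*(-2) = -166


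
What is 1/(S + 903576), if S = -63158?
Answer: 1/840418 ≈ 1.1899e-6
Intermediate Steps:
1/(S + 903576) = 1/(-63158 + 903576) = 1/840418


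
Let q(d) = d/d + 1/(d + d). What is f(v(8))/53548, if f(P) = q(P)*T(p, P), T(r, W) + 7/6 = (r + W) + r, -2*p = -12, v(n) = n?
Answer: 1921/5140608 ≈ 0.00037369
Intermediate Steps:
q(d) = 1 + 1/(2*d)
p = 6 (p = -½*(-12) = 6)
T(r, W) = -7/6 + W + 2*r (T(r, W) = -7/6 + ((r + W) + r) = -7/6 + ((W + r) + r) = -7/6 + (W + 2*r) = -7/6 + W + 2*r)
f(P) = (½ + P)*(65/6 + P)/P (f(P) = ((½ + P)/P)*(-7/6 + P + 2*6) = ((½ + P)/P)*(-7/6 + P + 12) = ((½ + P)/P)*(65/6 + P) = (½ + P)*(65/6 + P)/P)
f(v(8))/53548 = (34/3 + 8 + (65/12)/8)/53548 = (34/3 + 8 + (65/12)*(⅛))*(1/53548) = (34/3 + 8 + 65/96)*(1/53548) = (1921/96)*(1/53548) = 1921/5140608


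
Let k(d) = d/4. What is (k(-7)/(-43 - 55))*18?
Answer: 9/28 ≈ 0.32143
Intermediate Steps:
k(d) = d/4 (k(d) = d*(1/4) = d/4)
(k(-7)/(-43 - 55))*18 = (((1/4)*(-7))/(-43 - 55))*18 = -7/4/(-98)*18 = -7/4*(-1/98)*18 = (1/56)*18 = 9/28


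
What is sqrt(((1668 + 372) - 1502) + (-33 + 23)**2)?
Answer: sqrt(638) ≈ 25.259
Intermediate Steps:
sqrt(((1668 + 372) - 1502) + (-33 + 23)**2) = sqrt((2040 - 1502) + (-10)**2) = sqrt(538 + 100) = sqrt(638)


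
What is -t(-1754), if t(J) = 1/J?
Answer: 1/1754 ≈ 0.00057013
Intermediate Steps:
-t(-1754) = -1/(-1754) = -1*(-1/1754) = 1/1754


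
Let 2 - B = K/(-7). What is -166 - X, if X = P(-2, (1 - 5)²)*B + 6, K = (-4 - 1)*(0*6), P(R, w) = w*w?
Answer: -684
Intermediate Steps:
P(R, w) = w²
K = 0 (K = -5*0 = 0)
B = 2 (B = 2 - 0/(-7) = 2 - 0*(-1)/7 = 2 - 1*0 = 2 + 0 = 2)
X = 518 (X = ((1 - 5)²)²*2 + 6 = ((-4)²)²*2 + 6 = 16²*2 + 6 = 256*2 + 6 = 512 + 6 = 518)
-166 - X = -166 - 1*518 = -166 - 518 = -684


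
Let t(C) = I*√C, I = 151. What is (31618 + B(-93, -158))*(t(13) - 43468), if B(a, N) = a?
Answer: -1370328700 + 4760275*√13 ≈ -1.3532e+9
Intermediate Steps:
t(C) = 151*√C
(31618 + B(-93, -158))*(t(13) - 43468) = (31618 - 93)*(151*√13 - 43468) = 31525*(-43468 + 151*√13) = -1370328700 + 4760275*√13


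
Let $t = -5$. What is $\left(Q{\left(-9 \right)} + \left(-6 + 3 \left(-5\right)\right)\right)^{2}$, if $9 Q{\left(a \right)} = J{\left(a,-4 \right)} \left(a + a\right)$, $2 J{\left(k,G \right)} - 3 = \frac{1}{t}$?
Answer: $\frac{14161}{25} \approx 566.44$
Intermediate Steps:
$J{\left(k,G \right)} = \frac{7}{5}$ ($J{\left(k,G \right)} = \frac{3}{2} + \frac{1}{2 \left(-5\right)} = \frac{3}{2} + \frac{1}{2} \left(- \frac{1}{5}\right) = \frac{3}{2} - \frac{1}{10} = \frac{7}{5}$)
$Q{\left(a \right)} = \frac{14 a}{45}$ ($Q{\left(a \right)} = \frac{\frac{7}{5} \left(a + a\right)}{9} = \frac{\frac{7}{5} \cdot 2 a}{9} = \frac{\frac{14}{5} a}{9} = \frac{14 a}{45}$)
$\left(Q{\left(-9 \right)} + \left(-6 + 3 \left(-5\right)\right)\right)^{2} = \left(\frac{14}{45} \left(-9\right) + \left(-6 + 3 \left(-5\right)\right)\right)^{2} = \left(- \frac{14}{5} - 21\right)^{2} = \left(- \frac{119}{5}\right)^{2} = \frac{14161}{25}$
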